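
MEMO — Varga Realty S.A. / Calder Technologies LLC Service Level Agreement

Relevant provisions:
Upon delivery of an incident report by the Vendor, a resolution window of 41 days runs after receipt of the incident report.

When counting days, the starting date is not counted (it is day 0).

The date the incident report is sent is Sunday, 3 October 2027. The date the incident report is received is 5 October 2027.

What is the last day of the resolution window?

The last day of the resolution window: 5 October 2027 + 41 days = 15 November 2027.

15 November 2027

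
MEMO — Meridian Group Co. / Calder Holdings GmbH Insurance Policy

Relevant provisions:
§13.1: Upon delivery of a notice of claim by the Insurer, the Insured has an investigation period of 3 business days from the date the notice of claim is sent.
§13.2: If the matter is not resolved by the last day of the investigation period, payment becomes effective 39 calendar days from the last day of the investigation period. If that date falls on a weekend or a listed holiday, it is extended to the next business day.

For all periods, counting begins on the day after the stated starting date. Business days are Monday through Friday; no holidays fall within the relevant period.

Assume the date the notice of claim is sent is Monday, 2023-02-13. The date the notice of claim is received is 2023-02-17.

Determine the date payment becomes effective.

The last day of the investigation period: 3 business days after Monday, 2023-02-13, skipping weekends — Feb 14, Feb 15, Feb 16 — lands on Thursday, 2023-02-16.
The date payment becomes effective: 39 calendar days after 2023-02-16 is 2023-03-27. 2023-03-27 is a Monday, so no roll-forward applies.

2023-03-27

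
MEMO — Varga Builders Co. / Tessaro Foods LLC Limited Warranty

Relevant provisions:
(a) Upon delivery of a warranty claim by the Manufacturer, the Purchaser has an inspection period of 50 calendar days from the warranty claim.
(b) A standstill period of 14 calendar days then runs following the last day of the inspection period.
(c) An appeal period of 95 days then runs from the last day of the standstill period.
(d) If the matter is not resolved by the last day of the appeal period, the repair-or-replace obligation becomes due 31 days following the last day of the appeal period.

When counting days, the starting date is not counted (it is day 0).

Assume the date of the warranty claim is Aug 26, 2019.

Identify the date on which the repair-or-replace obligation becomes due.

The last day of the inspection period: Aug 26, 2019 + 50 days = Oct 15, 2019.
The last day of the standstill period: Oct 15, 2019 + 14 days = Oct 29, 2019.
Adding 95 calendar days to Oct 29, 2019 gives Feb 1, 2020, which is the last day of the appeal period.
The date on which the repair-or-replace obligation becomes due: 31 calendar days after Feb 1, 2020 is Mar 3, 2020.

Mar 3, 2020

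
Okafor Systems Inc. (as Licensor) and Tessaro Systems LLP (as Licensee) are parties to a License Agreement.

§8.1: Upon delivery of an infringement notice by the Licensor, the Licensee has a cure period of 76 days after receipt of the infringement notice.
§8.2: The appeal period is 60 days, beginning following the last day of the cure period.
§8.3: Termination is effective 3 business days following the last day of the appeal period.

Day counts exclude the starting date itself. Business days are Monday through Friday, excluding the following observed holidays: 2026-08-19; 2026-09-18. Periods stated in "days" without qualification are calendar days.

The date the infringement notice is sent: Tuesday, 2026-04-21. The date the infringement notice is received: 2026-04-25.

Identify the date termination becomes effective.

2026-09-11

Adding 76 calendar days to 2026-04-25 gives 2026-07-10, which is the last day of the cure period.
The last day of the appeal period: 2026-07-10 + 60 days = 2026-09-08.
The date termination becomes effective: 3 business days after Tuesday, 2026-09-08, skipping weekends — Sep 9, Sep 10, Sep 11 — lands on Friday, 2026-09-11.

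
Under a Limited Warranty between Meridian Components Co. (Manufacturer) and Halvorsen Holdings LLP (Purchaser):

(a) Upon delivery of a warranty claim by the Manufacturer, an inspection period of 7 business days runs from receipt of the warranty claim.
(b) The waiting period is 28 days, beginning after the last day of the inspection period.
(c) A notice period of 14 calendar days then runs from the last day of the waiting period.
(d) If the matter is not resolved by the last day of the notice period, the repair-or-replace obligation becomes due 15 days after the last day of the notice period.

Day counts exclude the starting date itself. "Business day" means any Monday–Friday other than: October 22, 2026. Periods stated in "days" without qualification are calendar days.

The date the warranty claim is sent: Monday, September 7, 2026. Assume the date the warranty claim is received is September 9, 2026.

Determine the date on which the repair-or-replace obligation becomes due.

The last day of the inspection period: 7 business days after Wednesday, September 9, 2026, skipping weekends — Sep 10, Sep 11, Sep 14, Sep 15, Sep 16, Sep 17, Sep 18 — lands on Friday, September 18, 2026.
Adding 28 calendar days to September 18, 2026 gives October 16, 2026, which is the last day of the waiting period.
The last day of the notice period: October 16, 2026 + 14 days = October 30, 2026.
The date on which the repair-or-replace obligation becomes due: 15 calendar days after October 30, 2026 is November 14, 2026.

November 14, 2026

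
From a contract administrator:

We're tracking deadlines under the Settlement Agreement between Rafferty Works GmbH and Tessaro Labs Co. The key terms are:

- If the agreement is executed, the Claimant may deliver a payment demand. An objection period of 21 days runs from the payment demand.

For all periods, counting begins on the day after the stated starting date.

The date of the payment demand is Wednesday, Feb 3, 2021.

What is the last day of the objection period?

Adding 21 calendar days to Feb 3, 2021 gives Feb 24, 2021, which is the last day of the objection period.

Feb 24, 2021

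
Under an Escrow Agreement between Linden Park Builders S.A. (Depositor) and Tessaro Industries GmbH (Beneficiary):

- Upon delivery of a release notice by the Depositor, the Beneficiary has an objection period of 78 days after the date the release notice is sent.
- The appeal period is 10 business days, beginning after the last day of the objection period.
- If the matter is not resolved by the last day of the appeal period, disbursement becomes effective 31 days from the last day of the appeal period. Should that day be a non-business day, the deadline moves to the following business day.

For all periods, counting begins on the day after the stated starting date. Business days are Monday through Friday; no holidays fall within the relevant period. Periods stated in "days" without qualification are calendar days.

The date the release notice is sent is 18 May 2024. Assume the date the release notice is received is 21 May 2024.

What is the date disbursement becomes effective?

16 September 2024

The last day of the objection period: 18 May 2024 + 78 days = 4 August 2024.
From Sunday, 4 August 2024, 10 business days (Aug 5, Aug 6, Aug 7, Aug 8, Aug 9, Aug 12, Aug 13, Aug 14, Aug 15, Aug 16, skipping weekends) brings us to Friday, 16 August 2024, which is the last day of the appeal period.
The date disbursement becomes effective: 16 August 2024 + 31 days = 16 September 2024. 16 September 2024 is a Monday, so no roll-forward applies.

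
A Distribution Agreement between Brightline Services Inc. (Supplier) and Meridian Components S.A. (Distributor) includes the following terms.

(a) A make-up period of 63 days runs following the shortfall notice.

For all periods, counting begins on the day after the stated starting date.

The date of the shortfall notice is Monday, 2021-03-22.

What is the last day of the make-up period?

2021-05-24

Adding 63 calendar days to 2021-03-22 gives 2021-05-24, which is the last day of the make-up period.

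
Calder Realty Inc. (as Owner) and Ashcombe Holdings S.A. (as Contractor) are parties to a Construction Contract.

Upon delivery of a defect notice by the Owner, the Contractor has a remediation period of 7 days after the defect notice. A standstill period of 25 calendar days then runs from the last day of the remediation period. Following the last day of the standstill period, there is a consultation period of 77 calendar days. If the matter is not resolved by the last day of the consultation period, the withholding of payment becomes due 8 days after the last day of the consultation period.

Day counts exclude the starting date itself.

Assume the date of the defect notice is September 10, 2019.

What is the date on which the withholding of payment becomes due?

January 5, 2020

The last day of the remediation period: 7 calendar days after September 10, 2019 is September 17, 2019.
The last day of the standstill period: September 17, 2019 + 25 days = October 12, 2019.
Adding 77 calendar days to October 12, 2019 gives December 28, 2019, which is the last day of the consultation period.
The date on which the withholding of payment becomes due: 8 calendar days after December 28, 2019 is January 5, 2020.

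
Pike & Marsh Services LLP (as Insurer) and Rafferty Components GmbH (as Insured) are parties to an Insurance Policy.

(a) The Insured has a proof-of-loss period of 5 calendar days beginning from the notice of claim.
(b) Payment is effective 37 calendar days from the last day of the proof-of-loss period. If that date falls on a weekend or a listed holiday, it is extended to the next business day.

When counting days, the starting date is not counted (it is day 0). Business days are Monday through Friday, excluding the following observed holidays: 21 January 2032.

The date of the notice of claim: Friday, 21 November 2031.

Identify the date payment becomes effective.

2 January 2032

Adding 5 calendar days to 21 November 2031 gives 26 November 2031, which is the last day of the proof-of-loss period.
The date payment becomes effective: 37 calendar days after 26 November 2031 is 2 January 2032. 2 January 2032 is a Friday and is not a listed holiday, so no roll-forward applies.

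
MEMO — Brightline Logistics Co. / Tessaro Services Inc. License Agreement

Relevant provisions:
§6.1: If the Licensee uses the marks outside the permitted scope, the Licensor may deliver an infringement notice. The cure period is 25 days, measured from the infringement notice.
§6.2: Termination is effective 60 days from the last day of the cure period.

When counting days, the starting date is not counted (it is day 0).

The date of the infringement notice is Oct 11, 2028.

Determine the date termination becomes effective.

Jan 4, 2029

Adding 25 calendar days to Oct 11, 2028 gives Nov 5, 2028, which is the last day of the cure period.
The date termination becomes effective: Nov 5, 2028 + 60 days = Jan 4, 2029.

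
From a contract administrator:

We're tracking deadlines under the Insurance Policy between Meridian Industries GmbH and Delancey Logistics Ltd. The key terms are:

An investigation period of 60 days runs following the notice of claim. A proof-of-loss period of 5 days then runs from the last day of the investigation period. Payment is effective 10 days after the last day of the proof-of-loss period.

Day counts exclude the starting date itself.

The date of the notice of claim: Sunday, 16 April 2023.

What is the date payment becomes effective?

30 June 2023

The last day of the investigation period: 16 April 2023 + 60 days = 15 June 2023.
Adding 5 calendar days to 15 June 2023 gives 20 June 2023, which is the last day of the proof-of-loss period.
Adding 10 calendar days to 20 June 2023 gives 30 June 2023, which is the date payment becomes effective.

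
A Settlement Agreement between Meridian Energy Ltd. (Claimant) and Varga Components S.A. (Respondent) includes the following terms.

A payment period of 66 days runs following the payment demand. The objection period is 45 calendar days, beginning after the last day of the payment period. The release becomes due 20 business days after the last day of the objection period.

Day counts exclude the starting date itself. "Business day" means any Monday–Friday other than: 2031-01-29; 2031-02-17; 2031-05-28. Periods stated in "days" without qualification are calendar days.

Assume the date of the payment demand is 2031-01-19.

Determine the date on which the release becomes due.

2031-06-09

The last day of the payment period: 66 calendar days after 2031-01-19 is 2031-03-26.
The last day of the objection period: 2031-03-26 + 45 days = 2031-05-10.
The date on which the release becomes due: counting 20 business days from Saturday, 2031-05-10 (May 12, May 13, May 14, May 15, …, Jun 5, Jun 6, Jun 9, skipping weekends and the listed holiday on May 28) reaches Monday, 2031-06-09.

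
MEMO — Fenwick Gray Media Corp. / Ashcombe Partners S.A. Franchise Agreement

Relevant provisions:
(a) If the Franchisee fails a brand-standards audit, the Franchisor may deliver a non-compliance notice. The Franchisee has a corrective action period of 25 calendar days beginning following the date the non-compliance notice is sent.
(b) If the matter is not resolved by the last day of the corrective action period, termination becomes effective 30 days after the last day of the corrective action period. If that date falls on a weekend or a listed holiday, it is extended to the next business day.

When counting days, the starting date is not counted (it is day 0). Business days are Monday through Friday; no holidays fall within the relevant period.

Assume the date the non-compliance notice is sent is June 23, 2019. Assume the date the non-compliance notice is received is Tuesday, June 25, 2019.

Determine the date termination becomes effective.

The last day of the corrective action period: June 23, 2019 + 25 days = July 18, 2019.
Adding 30 calendar days to July 18, 2019 gives August 17, 2019, which is the date termination becomes effective. That falls on a Saturday, so it rolls to the next business day, Monday, August 19, 2019.

August 19, 2019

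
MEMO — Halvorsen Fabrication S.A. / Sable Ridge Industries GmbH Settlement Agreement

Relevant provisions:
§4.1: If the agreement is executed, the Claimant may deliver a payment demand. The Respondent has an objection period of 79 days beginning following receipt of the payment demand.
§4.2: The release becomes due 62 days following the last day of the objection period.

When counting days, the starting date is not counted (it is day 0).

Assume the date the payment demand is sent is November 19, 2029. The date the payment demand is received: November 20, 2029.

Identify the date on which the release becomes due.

Adding 79 calendar days to November 20, 2029 gives February 7, 2030, which is the last day of the objection period.
The date on which the release becomes due: February 7, 2030 + 62 days = April 10, 2030.

April 10, 2030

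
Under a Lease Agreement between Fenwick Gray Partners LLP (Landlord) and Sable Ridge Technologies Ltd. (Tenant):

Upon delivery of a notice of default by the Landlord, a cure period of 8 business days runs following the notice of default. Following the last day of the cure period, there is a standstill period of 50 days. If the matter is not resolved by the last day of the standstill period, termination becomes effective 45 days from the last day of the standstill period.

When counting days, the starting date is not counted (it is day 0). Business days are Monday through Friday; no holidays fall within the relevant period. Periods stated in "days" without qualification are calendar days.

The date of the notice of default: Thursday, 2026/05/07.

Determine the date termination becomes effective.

2026/08/22

From Thursday, 2026/05/07, 8 business days (May 8, May 11, May 12, May 13, May 14, May 15, May 18, May 19, skipping weekends) brings us to Tuesday, 2026/05/19, which is the last day of the cure period.
The last day of the standstill period: 50 calendar days after 2026/05/19 is 2026/07/08.
The date termination becomes effective: 45 calendar days after 2026/07/08 is 2026/08/22.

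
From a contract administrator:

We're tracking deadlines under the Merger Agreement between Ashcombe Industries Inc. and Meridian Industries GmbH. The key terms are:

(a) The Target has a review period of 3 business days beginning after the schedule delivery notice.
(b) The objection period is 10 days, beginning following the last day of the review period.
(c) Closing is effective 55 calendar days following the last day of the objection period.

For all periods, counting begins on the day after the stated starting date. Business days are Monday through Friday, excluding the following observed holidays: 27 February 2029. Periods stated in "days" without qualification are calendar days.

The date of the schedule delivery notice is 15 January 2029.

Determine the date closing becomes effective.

The last day of the review period: counting 3 business days from Monday, 15 January 2029 (Jan 16, Jan 17, Jan 18, skipping weekends) reaches Thursday, 18 January 2029.
The last day of the objection period: 18 January 2029 + 10 days = 28 January 2029.
Adding 55 calendar days to 28 January 2029 gives 24 March 2029, which is the date closing becomes effective.

24 March 2029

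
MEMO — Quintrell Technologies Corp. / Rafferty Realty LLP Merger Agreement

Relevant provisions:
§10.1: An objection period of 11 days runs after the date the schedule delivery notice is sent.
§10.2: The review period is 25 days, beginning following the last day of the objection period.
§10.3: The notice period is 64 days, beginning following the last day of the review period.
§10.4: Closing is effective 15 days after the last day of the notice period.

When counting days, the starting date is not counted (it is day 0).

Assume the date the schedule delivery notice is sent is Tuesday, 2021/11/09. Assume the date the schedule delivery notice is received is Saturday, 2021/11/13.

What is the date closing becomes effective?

2022/03/04

The last day of the objection period: 2021/11/09 + 11 days = 2021/11/20.
Adding 25 calendar days to 2021/11/20 gives 2021/12/15, which is the last day of the review period.
The last day of the notice period: 64 calendar days after 2021/12/15 is 2022/02/17.
The date closing becomes effective: 15 calendar days after 2022/02/17 is 2022/03/04.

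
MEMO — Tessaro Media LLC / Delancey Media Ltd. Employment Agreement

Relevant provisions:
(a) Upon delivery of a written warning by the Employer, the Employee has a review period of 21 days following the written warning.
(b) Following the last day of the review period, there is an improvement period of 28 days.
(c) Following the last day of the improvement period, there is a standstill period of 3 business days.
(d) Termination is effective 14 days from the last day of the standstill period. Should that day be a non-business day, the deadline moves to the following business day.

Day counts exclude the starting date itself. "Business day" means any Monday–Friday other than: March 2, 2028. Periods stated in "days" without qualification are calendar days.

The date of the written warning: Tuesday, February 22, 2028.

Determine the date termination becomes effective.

April 28, 2028

Adding 21 calendar days to February 22, 2028 gives March 14, 2028, which is the last day of the review period.
Adding 28 calendar days to March 14, 2028 gives April 11, 2028, which is the last day of the improvement period.
The last day of the standstill period: counting 3 business days from Tuesday, April 11, 2028 (Apr 12, Apr 13, Apr 14, skipping weekends) reaches Friday, April 14, 2028.
The date termination becomes effective: 14 calendar days after April 14, 2028 is April 28, 2028. April 28, 2028 is a Friday and is not a listed holiday, so no roll-forward applies.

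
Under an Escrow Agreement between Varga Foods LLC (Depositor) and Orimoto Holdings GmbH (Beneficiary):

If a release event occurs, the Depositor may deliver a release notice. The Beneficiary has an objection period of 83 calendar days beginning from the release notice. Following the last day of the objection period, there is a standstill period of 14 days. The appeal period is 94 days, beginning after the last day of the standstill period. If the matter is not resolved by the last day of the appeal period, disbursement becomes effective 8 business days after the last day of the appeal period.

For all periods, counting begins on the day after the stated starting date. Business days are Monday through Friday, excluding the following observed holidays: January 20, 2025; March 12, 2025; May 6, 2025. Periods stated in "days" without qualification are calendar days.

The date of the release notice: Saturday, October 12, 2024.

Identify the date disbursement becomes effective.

May 1, 2025

The last day of the objection period: 83 calendar days after October 12, 2024 is January 3, 2025.
The last day of the standstill period: 14 calendar days after January 3, 2025 is January 17, 2025.
The last day of the appeal period: 94 calendar days after January 17, 2025 is April 21, 2025.
From Monday, April 21, 2025, 8 business days (Apr 22, Apr 23, Apr 24, Apr 25, Apr 28, Apr 29, Apr 30, May 1, skipping weekends) brings us to Thursday, May 1, 2025, which is the date disbursement becomes effective.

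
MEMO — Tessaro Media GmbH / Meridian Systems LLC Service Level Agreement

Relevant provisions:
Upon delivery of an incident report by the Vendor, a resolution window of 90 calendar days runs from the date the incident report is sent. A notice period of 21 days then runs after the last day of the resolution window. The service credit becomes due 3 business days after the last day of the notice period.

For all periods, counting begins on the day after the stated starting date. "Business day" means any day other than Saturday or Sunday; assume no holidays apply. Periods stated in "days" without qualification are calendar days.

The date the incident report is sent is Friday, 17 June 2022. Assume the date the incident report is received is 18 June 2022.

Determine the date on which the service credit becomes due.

The last day of the resolution window: 90 calendar days after 17 June 2022 is 15 September 2022.
The last day of the notice period: 21 calendar days after 15 September 2022 is 6 October 2022.
The date on which the service credit becomes due: 3 business days after Thursday, 6 October 2022, skipping weekends — Oct 7, Oct 10, Oct 11 — lands on Tuesday, 11 October 2022.

11 October 2022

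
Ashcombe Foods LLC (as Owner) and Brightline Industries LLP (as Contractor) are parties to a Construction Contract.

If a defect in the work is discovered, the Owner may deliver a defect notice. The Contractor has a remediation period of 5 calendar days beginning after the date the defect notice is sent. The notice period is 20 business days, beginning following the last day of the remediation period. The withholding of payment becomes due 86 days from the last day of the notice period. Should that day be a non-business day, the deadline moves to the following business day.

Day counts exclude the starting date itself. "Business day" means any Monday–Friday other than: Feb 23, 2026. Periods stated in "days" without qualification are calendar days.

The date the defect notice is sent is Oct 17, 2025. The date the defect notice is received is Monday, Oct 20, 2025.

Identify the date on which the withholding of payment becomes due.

The last day of the remediation period: Oct 17, 2025 + 5 days = Oct 22, 2025.
From Wednesday, Oct 22, 2025, 20 business days (Oct 23, Oct 24, Oct 27, Oct 28, …, Nov 17, Nov 18, Nov 19, skipping weekends) brings us to Wednesday, Nov 19, 2025, which is the last day of the notice period.
The date on which the withholding of payment becomes due: 86 calendar days after Nov 19, 2025 is Feb 13, 2026. Feb 13, 2026 is a Friday and is not a listed holiday, so no roll-forward applies.

Feb 13, 2026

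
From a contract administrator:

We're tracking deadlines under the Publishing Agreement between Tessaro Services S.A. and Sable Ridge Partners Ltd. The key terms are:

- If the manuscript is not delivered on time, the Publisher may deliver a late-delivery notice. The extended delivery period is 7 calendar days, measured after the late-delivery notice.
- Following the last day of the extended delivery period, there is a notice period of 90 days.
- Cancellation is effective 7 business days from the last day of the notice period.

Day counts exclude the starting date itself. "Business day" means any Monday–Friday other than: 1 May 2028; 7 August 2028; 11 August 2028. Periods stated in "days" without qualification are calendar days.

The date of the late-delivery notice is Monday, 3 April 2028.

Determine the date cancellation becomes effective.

Adding 7 calendar days to 3 April 2028 gives 10 April 2028, which is the last day of the extended delivery period.
Adding 90 calendar days to 10 April 2028 gives 9 July 2028, which is the last day of the notice period.
The date cancellation becomes effective: counting 7 business days from Sunday, 9 July 2028 (Jul 10, Jul 11, Jul 12, Jul 13, Jul 14, Jul 17, Jul 18, skipping weekends) reaches Tuesday, 18 July 2028.

18 July 2028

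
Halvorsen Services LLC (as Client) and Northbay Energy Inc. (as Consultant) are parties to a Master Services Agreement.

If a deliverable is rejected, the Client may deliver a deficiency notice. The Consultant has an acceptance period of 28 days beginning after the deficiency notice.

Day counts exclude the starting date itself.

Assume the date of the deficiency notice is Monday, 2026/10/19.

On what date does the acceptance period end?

The last day of the acceptance period: 2026/10/19 + 28 days = 2026/11/16.

2026/11/16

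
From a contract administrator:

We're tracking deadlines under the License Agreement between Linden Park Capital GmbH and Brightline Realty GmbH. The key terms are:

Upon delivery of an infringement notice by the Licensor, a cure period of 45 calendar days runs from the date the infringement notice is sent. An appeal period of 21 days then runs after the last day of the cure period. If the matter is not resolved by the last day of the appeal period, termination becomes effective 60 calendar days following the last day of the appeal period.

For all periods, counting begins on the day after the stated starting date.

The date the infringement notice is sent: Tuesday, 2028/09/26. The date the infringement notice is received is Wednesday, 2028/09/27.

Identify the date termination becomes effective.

The last day of the cure period: 45 calendar days after 2028/09/26 is 2028/11/10.
The last day of the appeal period: 2028/11/10 + 21 days = 2028/12/01.
Adding 60 calendar days to 2028/12/01 gives 2029/01/30, which is the date termination becomes effective.

2029/01/30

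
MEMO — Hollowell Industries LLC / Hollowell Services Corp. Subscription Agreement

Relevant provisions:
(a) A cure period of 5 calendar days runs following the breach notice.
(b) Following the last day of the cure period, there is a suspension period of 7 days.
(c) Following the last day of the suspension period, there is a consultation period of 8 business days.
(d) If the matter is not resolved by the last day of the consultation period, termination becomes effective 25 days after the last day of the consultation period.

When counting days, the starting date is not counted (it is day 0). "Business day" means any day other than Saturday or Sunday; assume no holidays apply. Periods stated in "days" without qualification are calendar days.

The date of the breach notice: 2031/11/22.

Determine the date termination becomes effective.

2032/01/10

Adding 5 calendar days to 2031/11/22 gives 2031/11/27, which is the last day of the cure period.
The last day of the suspension period: 2031/11/27 + 7 days = 2031/12/04.
The last day of the consultation period: 8 business days after Thursday, 2031/12/04, skipping weekends — Dec 5, Dec 8, Dec 9, Dec 10, Dec 11, Dec 12, Dec 15, Dec 16 — lands on Tuesday, 2031/12/16.
The date termination becomes effective: 25 calendar days after 2031/12/16 is 2032/01/10.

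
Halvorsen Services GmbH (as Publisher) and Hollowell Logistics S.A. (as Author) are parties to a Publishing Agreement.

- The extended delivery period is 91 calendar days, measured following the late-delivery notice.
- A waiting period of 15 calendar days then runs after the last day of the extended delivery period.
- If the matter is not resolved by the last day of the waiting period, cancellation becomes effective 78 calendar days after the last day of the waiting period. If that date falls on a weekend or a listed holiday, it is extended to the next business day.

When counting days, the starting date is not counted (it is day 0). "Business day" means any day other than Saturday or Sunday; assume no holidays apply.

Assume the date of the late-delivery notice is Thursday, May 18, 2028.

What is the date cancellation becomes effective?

November 20, 2028

The last day of the extended delivery period: 91 calendar days after May 18, 2028 is August 17, 2028.
The last day of the waiting period: August 17, 2028 + 15 days = September 1, 2028.
Adding 78 calendar days to September 1, 2028 gives November 18, 2028, which is the date cancellation becomes effective. That falls on a Saturday, so it rolls to the next business day, Monday, November 20, 2028.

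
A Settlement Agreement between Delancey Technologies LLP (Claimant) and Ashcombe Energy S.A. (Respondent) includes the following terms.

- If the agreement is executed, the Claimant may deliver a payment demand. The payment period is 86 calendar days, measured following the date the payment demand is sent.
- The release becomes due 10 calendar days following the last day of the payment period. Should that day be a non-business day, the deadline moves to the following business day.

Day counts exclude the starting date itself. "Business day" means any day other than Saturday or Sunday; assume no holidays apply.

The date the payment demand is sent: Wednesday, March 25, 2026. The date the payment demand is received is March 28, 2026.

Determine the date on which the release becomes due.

June 29, 2026

The last day of the payment period: 86 calendar days after March 25, 2026 is June 19, 2026.
Adding 10 calendar days to June 19, 2026 gives June 29, 2026, which is the date on which the release becomes due. June 29, 2026 is a Monday, so no roll-forward applies.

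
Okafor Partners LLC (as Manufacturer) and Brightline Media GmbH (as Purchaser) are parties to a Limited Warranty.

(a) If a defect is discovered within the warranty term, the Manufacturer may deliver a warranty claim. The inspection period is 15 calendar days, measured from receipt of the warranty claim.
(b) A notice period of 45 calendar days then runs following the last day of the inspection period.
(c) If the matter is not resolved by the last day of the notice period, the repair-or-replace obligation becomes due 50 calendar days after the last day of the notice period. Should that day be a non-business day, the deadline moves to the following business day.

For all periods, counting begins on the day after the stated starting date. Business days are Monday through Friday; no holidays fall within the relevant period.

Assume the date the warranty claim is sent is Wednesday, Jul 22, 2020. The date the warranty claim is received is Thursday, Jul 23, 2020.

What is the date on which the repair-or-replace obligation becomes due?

Nov 10, 2020

The last day of the inspection period: Jul 23, 2020 + 15 days = Aug 7, 2020.
The last day of the notice period: Aug 7, 2020 + 45 days = Sep 21, 2020.
The date on which the repair-or-replace obligation becomes due: Sep 21, 2020 + 50 days = Nov 10, 2020. Nov 10, 2020 is a Tuesday, so no roll-forward applies.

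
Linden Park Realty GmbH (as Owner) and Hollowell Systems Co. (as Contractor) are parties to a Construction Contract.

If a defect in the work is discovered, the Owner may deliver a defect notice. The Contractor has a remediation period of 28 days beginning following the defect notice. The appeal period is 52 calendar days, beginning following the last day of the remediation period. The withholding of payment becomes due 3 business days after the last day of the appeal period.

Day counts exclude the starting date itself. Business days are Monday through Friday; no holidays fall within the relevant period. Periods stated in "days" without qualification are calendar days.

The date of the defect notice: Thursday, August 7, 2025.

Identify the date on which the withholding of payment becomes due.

October 29, 2025

The last day of the remediation period: 28 calendar days after August 7, 2025 is September 4, 2025.
Adding 52 calendar days to September 4, 2025 gives October 26, 2025, which is the last day of the appeal period.
From Sunday, October 26, 2025, 3 business days (Oct 27, Oct 28, Oct 29, skipping weekends) brings us to Wednesday, October 29, 2025, which is the date on which the withholding of payment becomes due.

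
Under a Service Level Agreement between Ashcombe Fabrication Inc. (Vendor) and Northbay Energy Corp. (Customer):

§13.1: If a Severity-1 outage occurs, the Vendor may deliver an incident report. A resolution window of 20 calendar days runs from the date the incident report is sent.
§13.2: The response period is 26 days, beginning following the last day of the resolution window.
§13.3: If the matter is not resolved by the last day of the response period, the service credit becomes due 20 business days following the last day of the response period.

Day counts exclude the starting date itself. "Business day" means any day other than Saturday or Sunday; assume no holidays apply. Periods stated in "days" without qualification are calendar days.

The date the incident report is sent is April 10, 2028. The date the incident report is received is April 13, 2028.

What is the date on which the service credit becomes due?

June 23, 2028

The last day of the resolution window: 20 calendar days after April 10, 2028 is April 30, 2028.
The last day of the response period: April 30, 2028 + 26 days = May 26, 2028.
The date on which the service credit becomes due: 20 business days after Friday, May 26, 2028, skipping weekends — May 29, May 30, May 31, Jun 1, …, Jun 21, Jun 22, Jun 23 — lands on Friday, June 23, 2028.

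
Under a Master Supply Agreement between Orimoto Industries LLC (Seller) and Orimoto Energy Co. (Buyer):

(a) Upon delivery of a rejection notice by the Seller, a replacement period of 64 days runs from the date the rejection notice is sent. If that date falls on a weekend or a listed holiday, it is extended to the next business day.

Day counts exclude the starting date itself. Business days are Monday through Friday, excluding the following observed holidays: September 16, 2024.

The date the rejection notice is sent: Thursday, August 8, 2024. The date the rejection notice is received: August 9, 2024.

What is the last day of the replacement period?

October 11, 2024

The last day of the replacement period: 64 calendar days after August 8, 2024 is October 11, 2024. October 11, 2024 is a Friday and is not a listed holiday, so no roll-forward applies.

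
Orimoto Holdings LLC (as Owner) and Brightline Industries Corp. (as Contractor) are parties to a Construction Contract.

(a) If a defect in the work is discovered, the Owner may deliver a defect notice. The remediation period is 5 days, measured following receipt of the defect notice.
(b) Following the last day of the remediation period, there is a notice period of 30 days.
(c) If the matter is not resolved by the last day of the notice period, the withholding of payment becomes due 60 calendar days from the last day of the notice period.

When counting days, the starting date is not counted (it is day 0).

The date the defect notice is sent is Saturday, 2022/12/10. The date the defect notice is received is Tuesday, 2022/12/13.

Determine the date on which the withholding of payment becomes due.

2023/03/18

Adding 5 calendar days to 2022/12/13 gives 2022/12/18, which is the last day of the remediation period.
The last day of the notice period: 2022/12/18 + 30 days = 2023/01/17.
Adding 60 calendar days to 2023/01/17 gives 2023/03/18, which is the date on which the withholding of payment becomes due.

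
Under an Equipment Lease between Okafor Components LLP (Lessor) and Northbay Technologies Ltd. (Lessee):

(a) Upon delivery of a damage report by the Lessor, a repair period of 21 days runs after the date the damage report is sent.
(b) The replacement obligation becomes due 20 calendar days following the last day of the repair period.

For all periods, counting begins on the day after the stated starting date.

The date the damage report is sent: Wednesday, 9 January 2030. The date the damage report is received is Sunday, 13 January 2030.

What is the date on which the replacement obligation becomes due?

Adding 21 calendar days to 9 January 2030 gives 30 January 2030, which is the last day of the repair period.
The date on which the replacement obligation becomes due: 20 calendar days after 30 January 2030 is 19 February 2030.

19 February 2030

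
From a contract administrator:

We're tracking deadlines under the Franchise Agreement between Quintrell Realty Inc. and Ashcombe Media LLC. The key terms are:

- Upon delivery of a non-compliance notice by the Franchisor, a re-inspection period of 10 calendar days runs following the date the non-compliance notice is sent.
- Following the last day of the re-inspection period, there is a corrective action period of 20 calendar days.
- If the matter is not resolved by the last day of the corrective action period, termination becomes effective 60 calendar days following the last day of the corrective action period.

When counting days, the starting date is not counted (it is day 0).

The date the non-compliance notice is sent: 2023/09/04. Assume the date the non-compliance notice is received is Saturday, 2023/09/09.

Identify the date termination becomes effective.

2023/12/03

The last day of the re-inspection period: 10 calendar days after 2023/09/04 is 2023/09/14.
The last day of the corrective action period: 2023/09/14 + 20 days = 2023/10/04.
Adding 60 calendar days to 2023/10/04 gives 2023/12/03, which is the date termination becomes effective.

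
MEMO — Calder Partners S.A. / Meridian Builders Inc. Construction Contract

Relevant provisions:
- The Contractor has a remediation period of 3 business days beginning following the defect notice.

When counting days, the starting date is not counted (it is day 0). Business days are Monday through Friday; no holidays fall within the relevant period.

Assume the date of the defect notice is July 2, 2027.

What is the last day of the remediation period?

July 7, 2027

From Friday, July 2, 2027, 3 business days (Jul 5, Jul 6, Jul 7, skipping weekends) brings us to Wednesday, July 7, 2027, which is the last day of the remediation period.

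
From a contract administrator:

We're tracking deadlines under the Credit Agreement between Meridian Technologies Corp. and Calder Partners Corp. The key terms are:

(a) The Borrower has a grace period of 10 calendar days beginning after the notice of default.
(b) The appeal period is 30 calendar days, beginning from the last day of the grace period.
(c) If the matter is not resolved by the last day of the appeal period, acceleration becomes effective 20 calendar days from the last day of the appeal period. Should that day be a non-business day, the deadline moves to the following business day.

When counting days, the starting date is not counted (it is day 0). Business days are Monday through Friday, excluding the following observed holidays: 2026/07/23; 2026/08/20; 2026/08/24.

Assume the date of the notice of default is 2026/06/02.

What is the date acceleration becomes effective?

Adding 10 calendar days to 2026/06/02 gives 2026/06/12, which is the last day of the grace period.
The last day of the appeal period: 30 calendar days after 2026/06/12 is 2026/07/12.
The date acceleration becomes effective: 20 calendar days after 2026/07/12 is 2026/08/01. That falls on a Saturday, so it rolls to the next business day, Monday, 2026/08/03.

2026/08/03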